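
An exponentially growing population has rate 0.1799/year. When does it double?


Exponential growth: P(t) = P₀ e^(0.1799t). Set P(t)/P₀ = 2: e^(0.1799t) = 2.
Solve: t = ln(2)/0.1799 ≈ 3.85 years.


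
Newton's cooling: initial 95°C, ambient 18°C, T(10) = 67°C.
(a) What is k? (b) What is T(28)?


Newton's law: T(t) = T_a + (T₀ - T_a)e^(-kt).
(a) Use T(10) = 67: (67 - 18)/(95 - 18) = e^(-k·10), so k = -ln(0.636)/10 ≈ 0.0452.
(b) Apply k to t = 28: T(28) = 18 + (77)e^(-1.266) ≈ 39.7°C.


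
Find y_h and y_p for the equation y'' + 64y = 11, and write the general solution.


Homogeneous part: r² + 64 = 0 ⇒ r = ±8i, so y_h = C₁cos(8x) + C₂sin(8x).
Try constant y_p = A; plug in: 64A = 11 ⇒ A = 11/64.
General solution: y = C₁cos(8x) + C₂sin(8x) + 11/64.


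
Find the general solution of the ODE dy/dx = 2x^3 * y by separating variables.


Separate variables: dy/y = 2x^3 dx.
Integrate: ln|y| = (1/2)x^4 + C₀.
Exponentiate: y = Ce^((1/2)x^4).


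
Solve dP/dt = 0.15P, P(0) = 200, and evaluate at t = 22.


The ODE dP/dt = 0.15P has solution P(t) = P(0)e^(0.15t).
Substitute P(0) = 200 and t = 22: P(22) = 200 e^(3.30) ≈ 5423.


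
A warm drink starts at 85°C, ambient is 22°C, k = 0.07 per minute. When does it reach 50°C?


From T(t) = T_a + (T₀ - T_a)e^(-kt), set T(t) = 50:
(50 - 22) / (85 - 22) = e^(-0.07t), so t = -ln(0.444)/0.07 ≈ 11.6 minutes.


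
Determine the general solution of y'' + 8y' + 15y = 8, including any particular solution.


Characteristic roots of r² + 8r + 15 = 0 are -3, -5.
y_h = C₁e^(-3x) + C₂e^(-5x).
Constant forcing; try y_p = A. Then 15A = 8 ⇒ A = 8/15.
General solution: y = C₁e^(-3x) + C₂e^(-5x) + 8/15.


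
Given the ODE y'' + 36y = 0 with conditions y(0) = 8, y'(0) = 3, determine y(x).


Characteristic roots of r² + 36 = 0 are ±6i, so y = C₁cos(6x) + C₂sin(6x).
Apply y(0) = 8: C₁ = 8. Differentiate and apply y'(0) = 3: 6·C₂ = 3, so C₂ = 1/2.
Particular solution: y = 8cos(6x) + (1/2)sin(6x).


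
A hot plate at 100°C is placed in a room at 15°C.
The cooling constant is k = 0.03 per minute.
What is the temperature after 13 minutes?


Newton's law: dT/dt = -k(T - T_a) has solution T(t) = T_a + (T₀ - T_a)e^(-kt).
Plug in T_a = 15, T₀ = 100, k = 0.03, t = 13: T(13) = 15 + (85)e^(-0.39) ≈ 72.5°C.


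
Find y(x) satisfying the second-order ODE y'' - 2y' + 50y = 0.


Characteristic equation: r² - 2r + 50 = 0.
Discriminant is negative; roots r = 1 ± 7i (complex conjugate pair).
General solution uses e^(α x)(C₁ cos(β x) + C₂ sin(β x)): y = e^(x)(C₁cos(7x) + C₂sin(7x)).


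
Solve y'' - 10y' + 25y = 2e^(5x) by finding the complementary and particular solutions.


Characteristic polynomial (r - 5)² = 0; repeated root r = 5.
y_h = (C₁ + C₂x)e^(5x). Forcing matches the repeated root (resonance), so try y_p = Ax² e^(5x).
Substitute and solve for A: 2A = 2, so A = 1.
General solution: y = (C₁ + C₂x + x²)e^(5x).


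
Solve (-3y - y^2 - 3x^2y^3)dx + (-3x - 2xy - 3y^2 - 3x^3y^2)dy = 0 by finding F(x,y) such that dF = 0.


Check exactness: ∂M/∂y = -3 - 2y - 9x^2y^2 and ∂N/∂x = -3 - 2y - 9x^2y^2; equal, so the equation is exact.
Integrate M with respect to x (treating y as constant): ∫M dx = -3xy - xy^2 - x^3y^3 + h(y).
Differentiate w.r.t. y and set equal to N: the x-dependent terms already match, leaving h'(y) = -3y^2. Integrate: h(y) = -y^3.
So F(x,y) = -3xy - xy^2 - y^3 - x^3y^3.
General solution: -3xy - xy^2 - y^3 - x^3y^3 = C.


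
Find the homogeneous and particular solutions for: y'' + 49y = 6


Homogeneous part: r² + 49 = 0 ⇒ r = ±7i, so y_h = C₁cos(7x) + C₂sin(7x).
Try constant y_p = A; plug in: 49A = 6 ⇒ A = 6/49.
General solution: y = C₁cos(7x) + C₂sin(7x) + 6/49.


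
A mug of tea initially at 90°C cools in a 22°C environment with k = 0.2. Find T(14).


Newton's law: dT/dt = -k(T - T_a) has solution T(t) = T_a + (T₀ - T_a)e^(-kt).
Plug in T_a = 22, T₀ = 90, k = 0.2, t = 14: T(14) = 22 + (68)e^(-2.80) ≈ 26.1°C.


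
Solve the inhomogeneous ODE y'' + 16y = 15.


Homogeneous part: r² + 16 = 0 ⇒ r = ±4i, so y_h = C₁cos(4x) + C₂sin(4x).
Try constant y_p = A; plug in: 16A = 15 ⇒ A = 15/16.
General solution: y = C₁cos(4x) + C₂sin(4x) + 15/16.


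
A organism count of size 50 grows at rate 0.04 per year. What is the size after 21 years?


The ODE dP/dt = 0.04P has solution P(t) = P(0)e^(0.04t).
Substitute P(0) = 50 and t = 21: P(21) = 50 e^(0.84) ≈ 116.


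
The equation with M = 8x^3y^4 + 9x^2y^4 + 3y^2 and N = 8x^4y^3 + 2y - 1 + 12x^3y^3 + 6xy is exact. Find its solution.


Check exactness: ∂M/∂y = 32x^3y^3 + 36x^2y^3 + 6y and ∂N/∂x = 32x^3y^3 + 36x^2y^3 + 6y; equal, so the equation is exact.
Integrate M with respect to x (treating y as constant): ∫M dx = 2x^4y^4 + 3x^3y^4 + 3xy^2 + h(y).
Differentiate w.r.t. y and set equal to N: the x-dependent terms already match, leaving h'(y) = 2y - 1. Integrate: h(y) = y^2 - y.
So F(x,y) = 2x^4y^4 + y^2 - y + 3x^3y^4 + 3xy^2.
General solution: 2x^4y^4 + y^2 - y + 3x^3y^4 + 3xy^2 = C.


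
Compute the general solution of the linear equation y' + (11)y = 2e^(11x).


P(x) = 11 ⇒ μ = e^(11x).
(μ y)' = 2e^(22x) ⇒ μ y = (2/22)e^(22x) + C.
Divide by μ: y = (1/11)e^(11x) + Ce^(-11x).


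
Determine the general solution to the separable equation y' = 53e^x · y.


Separate variables: dy/y = 53e^x dx.
Integrate: ln|y| = 53e^x + C₀.
Exponentiate: y = Ce^(53e^x).


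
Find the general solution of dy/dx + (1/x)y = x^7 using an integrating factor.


P(x) = 1/x ⇒ μ = x^1.
(x^1 y)' = x^8 ⇒ x^1 y = x^9/(9) + C.
Solve for y: y = (1/9)x^8 + C/x^1.


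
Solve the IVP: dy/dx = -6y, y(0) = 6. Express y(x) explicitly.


General solution of y' = -6y is y = Ce^(-6x).
Apply y(0) = 6: C = 6.
Particular solution: y = 6e^(-6x).


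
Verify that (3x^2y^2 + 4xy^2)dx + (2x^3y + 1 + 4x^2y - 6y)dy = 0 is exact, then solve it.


Check exactness: ∂M/∂y = 6x^2y + 8xy and ∂N/∂x = 6x^2y + 8xy; equal, so the equation is exact.
Integrate M with respect to x (treating y as constant): ∫M dx = x^3y^2 + 2x^2y^2 + h(y).
Differentiate w.r.t. y and set equal to N: the x-dependent terms already match, leaving h'(y) = 1 - 6y. Integrate: h(y) = y - 3y^2.
So F(x,y) = x^3y^2 + y + 2x^2y^2 - 3y^2.
General solution: x^3y^2 + y + 2x^2y^2 - 3y^2 = C.


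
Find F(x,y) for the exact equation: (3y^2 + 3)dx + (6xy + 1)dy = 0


Check exactness: ∂M/∂y = 6y and ∂N/∂x = 6y; equal, so the equation is exact.
Integrate M with respect to x (treating y as constant): ∫M dx = 3xy^2 + 3x + h(y).
Differentiate w.r.t. y and set equal to N: the x-dependent terms already match, leaving h'(y) = 1. Integrate: h(y) = y.
So F(x,y) = 3xy^2 + y + 3x.
General solution: 3xy^2 + y + 3x = C.


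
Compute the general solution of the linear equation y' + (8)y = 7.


P(x) = 8, Q(x) = 7; integrating factor μ = e^(8x).
(μ y)' = 7e^(8x) ⇒ μ y = (7/8)e^(8x) + C.
Divide by μ: y = 7/8 + Ce^(-8x).


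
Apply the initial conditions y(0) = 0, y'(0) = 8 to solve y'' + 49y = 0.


Characteristic roots of r² + 49 = 0 are ±7i, so y = C₁cos(7x) + C₂sin(7x).
Apply y(0) = 0: C₁ = 0. Differentiate and apply y'(0) = 8: 7·C₂ = 8, so C₂ = 8/7.
Particular solution: y = (8/7)sin(7x).


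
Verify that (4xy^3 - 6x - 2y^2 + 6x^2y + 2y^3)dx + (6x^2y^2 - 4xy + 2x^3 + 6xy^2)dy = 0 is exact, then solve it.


Check exactness: ∂M/∂y = 12xy^2 - 4y + 6x^2 + 6y^2 and ∂N/∂x = 12xy^2 - 4y + 6x^2 + 6y^2; equal, so the equation is exact.
Integrate M with respect to x (treating y as constant): ∫M dx = 2x^2y^3 - 3x^2 - 2xy^2 + 2x^3y + 2xy^3 + h(y).
Differentiate w.r.t. y and set equal to N: all terms match, so h'(y) = 0 and h is a constant absorbed into C.
General solution: 2x^2y^3 - 3x^2 - 2xy^2 + 2x^3y + 2xy^3 = C.


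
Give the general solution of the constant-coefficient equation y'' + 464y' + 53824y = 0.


Characteristic equation: r² + 464r + 53824 = 0, i.e. (r + 232)² = 0.
Repeated root r = -232; include an x factor for the second linearly independent solution.
General solution: y = (C₁ + C₂x)e^(-232x).


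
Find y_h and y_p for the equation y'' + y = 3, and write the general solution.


Homogeneous part: r² + 1 = 0 ⇒ r = ±1i, so y_h = C₁cos(x) + C₂sin(x).
Try constant y_p = A; plug in: 1A = 3 ⇒ A = 3.
General solution: y = C₁cos(x) + C₂sin(x) + 3.


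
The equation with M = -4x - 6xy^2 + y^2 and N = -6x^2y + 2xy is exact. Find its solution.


Check exactness: ∂M/∂y = -12xy + 2y and ∂N/∂x = -12xy + 2y; equal, so the equation is exact.
Integrate M with respect to x (treating y as constant): ∫M dx = -2x^2 - 3x^2y^2 + xy^2 + h(y).
Differentiate w.r.t. y and set equal to N: all terms match, so h'(y) = 0 and h is a constant absorbed into C.
General solution: -2x^2 - 3x^2y^2 + xy^2 = C.


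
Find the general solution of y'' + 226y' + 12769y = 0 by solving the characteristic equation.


Characteristic equation: r² + 226r + 12769 = 0, i.e. (r + 113)² = 0.
Repeated root r = -113; include an x factor for the second linearly independent solution.
General solution: y = (C₁ + C₂x)e^(-113x).


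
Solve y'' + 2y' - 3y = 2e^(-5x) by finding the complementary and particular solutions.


Characteristic roots of r² + 2r - 3 = 0 are -3, 1.
y_h = C₁e^(-3x) + C₂e^(x).
Forcing exponent -5 is not a characteristic root; try y_p = Ae^(-5x).
Substitute: A·(25 + (2)·-5 + (-3)) = A·12 = 2, so A = 1/6.
General solution: y = C₁e^(-3x) + C₂e^(x) + (1/6)e^(-5x).


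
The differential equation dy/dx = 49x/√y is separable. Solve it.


Separate: √y dy = 49x dx.
Integrate: (2/3)y^(3/2) = (49/2)x² + C.


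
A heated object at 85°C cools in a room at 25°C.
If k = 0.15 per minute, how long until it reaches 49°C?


From T(t) = T_a + (T₀ - T_a)e^(-kt), set T(t) = 49:
(49 - 25) / (85 - 25) = e^(-0.15t), so t = -ln(0.400)/0.15 ≈ 6.1 minutes.


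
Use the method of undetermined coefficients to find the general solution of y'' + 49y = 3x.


Homogeneous: r² + 49 = 0 ⇒ r = ±7i, y_h = C₁cos(7x) + C₂sin(7x).
Polynomial forcing; try y_p = Ax + B. Then y_p'' + 49 y_p = 49(Ax + B) = 3x, so B = 0 and A = 3/49.
General solution: y = C₁cos(7x) + C₂sin(7x) + (3/49)x.


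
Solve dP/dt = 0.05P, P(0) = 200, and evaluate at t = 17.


The ODE dP/dt = 0.05P has solution P(t) = P(0)e^(0.05t).
Substitute P(0) = 200 and t = 17: P(17) = 200 e^(0.85) ≈ 468.


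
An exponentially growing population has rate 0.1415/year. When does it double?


Exponential growth: P(t) = P₀ e^(0.1415t). Set P(t)/P₀ = 2: e^(0.1415t) = 2.
Solve: t = ln(2)/0.1415 ≈ 4.90 years.


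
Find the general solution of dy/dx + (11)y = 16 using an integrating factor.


P(x) = 11, Q(x) = 16; integrating factor μ = e^(11x).
(μ y)' = 16e^(11x) ⇒ μ y = (16/11)e^(11x) + C.
Divide by μ: y = 16/11 + Ce^(-11x).


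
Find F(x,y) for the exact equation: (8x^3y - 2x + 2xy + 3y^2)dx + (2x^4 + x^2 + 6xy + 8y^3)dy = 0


Check exactness: ∂M/∂y = 8x^3 + 2x + 6y and ∂N/∂x = 8x^3 + 2x + 6y; equal, so the equation is exact.
Integrate M with respect to x (treating y as constant): ∫M dx = 2x^4y - x^2 + x^2y + 3xy^2 + h(y).
Differentiate w.r.t. y and set equal to N: the x-dependent terms already match, leaving h'(y) = 8y^3. Integrate: h(y) = 2y^4.
So F(x,y) = 2x^4y - x^2 + x^2y + 3xy^2 + 2y^4.
General solution: 2x^4y - x^2 + x^2y + 3xy^2 + 2y^4 = C.


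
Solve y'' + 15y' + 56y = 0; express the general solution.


Characteristic equation: r² + 15r + 56 = 0.
Factor: (r + 8)(r + 7) = 0 ⇒ r = -8, -7 (distinct real).
General solution: y = C₁e^(-8x) + C₂e^(-7x).


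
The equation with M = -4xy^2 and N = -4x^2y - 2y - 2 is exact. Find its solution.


Check exactness: ∂M/∂y = -8xy and ∂N/∂x = -8xy; equal, so the equation is exact.
Integrate M with respect to x (treating y as constant): ∫M dx = -2x^2y^2 + h(y).
Differentiate w.r.t. y and set equal to N: the x-dependent terms already match, leaving h'(y) = -2y - 2. Integrate: h(y) = -y^2 - 2y.
So F(x,y) = -2x^2y^2 - y^2 - 2y.
General solution: -2x^2y^2 - y^2 - 2y = C.


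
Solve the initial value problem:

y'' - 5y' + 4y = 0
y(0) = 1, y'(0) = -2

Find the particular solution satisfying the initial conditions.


Characteristic roots of r² - 5r + 4 = 0 are 4, 1.
General solution y = c₁ e^(4x) + c₂ e^(x).
Apply y(0) = 1: c₁ + c₂ = 1. Apply y'(0) = -2: 4 c₁ + 1 c₂ = -2.
Solve: c₁ = -1, c₂ = 2.
Particular solution: y = -e^(4x) + 2e^(x).


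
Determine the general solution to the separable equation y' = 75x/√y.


Separate: √y dy = 75x dx.
Integrate: (2/3)y^(3/2) = (75/2)x² + C.


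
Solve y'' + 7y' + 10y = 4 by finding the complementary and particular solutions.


Characteristic roots of r² + 7r + 10 = 0 are -5, -2.
y_h = C₁e^(-5x) + C₂e^(-2x).
Constant forcing; try y_p = A. Then 10A = 4 ⇒ A = 2/5.
General solution: y = C₁e^(-5x) + C₂e^(-2x) + 2/5.


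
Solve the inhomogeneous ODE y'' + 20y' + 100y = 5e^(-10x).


Characteristic polynomial (r + 10)² = 0; repeated root r = -10.
y_h = (C₁ + C₂x)e^(-10x). Forcing matches the repeated root (resonance), so try y_p = Ax² e^(-10x).
Substitute and solve for A: 2A = 5, so A = 5/2.
General solution: y = (C₁ + C₂x + (5/2)x²)e^(-10x).


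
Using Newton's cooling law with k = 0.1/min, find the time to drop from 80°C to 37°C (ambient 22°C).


From T(t) = T_a + (T₀ - T_a)e^(-kt), set T(t) = 37:
(37 - 22) / (80 - 22) = e^(-0.1t), so t = -ln(0.259)/0.1 ≈ 13.5 minutes.


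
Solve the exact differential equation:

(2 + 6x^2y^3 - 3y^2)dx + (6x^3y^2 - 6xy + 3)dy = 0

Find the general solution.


Check exactness: ∂M/∂y = 18x^2y^2 - 6y and ∂N/∂x = 18x^2y^2 - 6y; equal, so the equation is exact.
Integrate M with respect to x (treating y as constant): ∫M dx = 2x + 2x^3y^3 - 3xy^2 + h(y).
Differentiate w.r.t. y and set equal to N: the x-dependent terms already match, leaving h'(y) = 3. Integrate: h(y) = 3y.
So F(x,y) = 2x + 2x^3y^3 - 3xy^2 + 3y.
General solution: 2x + 2x^3y^3 - 3xy^2 + 3y = C.


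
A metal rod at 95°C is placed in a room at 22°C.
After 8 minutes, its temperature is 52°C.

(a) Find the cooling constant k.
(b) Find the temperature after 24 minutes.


Newton's law: T(t) = T_a + (T₀ - T_a)e^(-kt).
(a) Use T(8) = 52: (52 - 22)/(95 - 22) = e^(-k·8), so k = -ln(0.411)/8 ≈ 0.1112.
(b) Apply k to t = 24: T(24) = 22 + (73)e^(-2.668) ≈ 27.1°C.


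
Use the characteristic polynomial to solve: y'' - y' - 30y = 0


Characteristic equation: r² - r - 30 = 0.
Factor: (r + 5)(r - 6) = 0 ⇒ r = -5, 6 (distinct real).
General solution: y = C₁e^(-5x) + C₂e^(6x).


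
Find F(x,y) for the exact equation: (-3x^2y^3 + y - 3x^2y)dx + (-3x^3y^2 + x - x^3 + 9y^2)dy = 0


Check exactness: ∂M/∂y = -9x^2y^2 + 1 - 3x^2 and ∂N/∂x = -9x^2y^2 + 1 - 3x^2; equal, so the equation is exact.
Integrate M with respect to x (treating y as constant): ∫M dx = -x^3y^3 + xy - x^3y + h(y).
Differentiate w.r.t. y and set equal to N: the x-dependent terms already match, leaving h'(y) = 9y^2. Integrate: h(y) = 3y^3.
So F(x,y) = -x^3y^3 + xy - x^3y + 3y^3.
General solution: -x^3y^3 + xy - x^3y + 3y^3 = C.


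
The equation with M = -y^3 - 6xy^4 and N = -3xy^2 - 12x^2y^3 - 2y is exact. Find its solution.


Check exactness: ∂M/∂y = -3y^2 - 24xy^3 and ∂N/∂x = -3y^2 - 24xy^3; equal, so the equation is exact.
Integrate M with respect to x (treating y as constant): ∫M dx = -xy^3 - 3x^2y^4 + h(y).
Differentiate w.r.t. y and set equal to N: the x-dependent terms already match, leaving h'(y) = -2y. Integrate: h(y) = -y^2.
So F(x,y) = -xy^3 - 3x^2y^4 - y^2.
General solution: -xy^3 - 3x^2y^4 - y^2 = C.


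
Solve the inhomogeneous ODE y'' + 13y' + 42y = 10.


Characteristic roots of r² + 13r + 42 = 0 are -7, -6.
y_h = C₁e^(-7x) + C₂e^(-6x).
Constant forcing; try y_p = A. Then 42A = 10 ⇒ A = 5/21.
General solution: y = C₁e^(-7x) + C₂e^(-6x) + 5/21.


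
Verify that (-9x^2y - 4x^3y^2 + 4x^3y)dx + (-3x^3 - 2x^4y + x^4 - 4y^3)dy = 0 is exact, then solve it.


Check exactness: ∂M/∂y = -9x^2 - 8x^3y + 4x^3 and ∂N/∂x = -9x^2 - 8x^3y + 4x^3; equal, so the equation is exact.
Integrate M with respect to x (treating y as constant): ∫M dx = -3x^3y - x^4y^2 + x^4y + h(y).
Differentiate w.r.t. y and set equal to N: the x-dependent terms already match, leaving h'(y) = -4y^3. Integrate: h(y) = -y^4.
So F(x,y) = -3x^3y - x^4y^2 + x^4y - y^4.
General solution: -3x^3y - x^4y^2 + x^4y - y^4 = C.


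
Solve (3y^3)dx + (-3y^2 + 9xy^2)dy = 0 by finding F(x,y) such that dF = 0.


Check exactness: ∂M/∂y = 9y^2 and ∂N/∂x = 9y^2; equal, so the equation is exact.
Integrate M with respect to x (treating y as constant): ∫M dx = 3xy^3 + h(y).
Differentiate w.r.t. y and set equal to N: the x-dependent terms already match, leaving h'(y) = -3y^2. Integrate: h(y) = -y^3.
So F(x,y) = -y^3 + 3xy^3.
General solution: -y^3 + 3xy^3 = C.


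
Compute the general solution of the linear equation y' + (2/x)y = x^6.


P(x) = 2/x ⇒ μ = x^2.
(x^2 y)' = x^2·x^6 = x^8.
Integrate: x^2 y = x^9/(9) + C.
Solve for y: y = (1/9)x^7 + C/x^2.


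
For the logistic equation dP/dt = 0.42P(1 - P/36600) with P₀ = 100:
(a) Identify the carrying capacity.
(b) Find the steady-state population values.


Logistic ODE dP/dt = 0.42P(1 - P/36600) has equilibria where dP/dt = 0, i.e. P = 0 or P = 36600.
The coefficient (1 - P/K) = 0 when P = K, identifying K = 36600 as the carrying capacity.
(a) K = 36600; (b) equilibria P = 0 and P = 36600.


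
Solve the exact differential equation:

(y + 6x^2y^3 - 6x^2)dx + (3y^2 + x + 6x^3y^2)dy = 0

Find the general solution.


Check exactness: ∂M/∂y = 1 + 18x^2y^2 and ∂N/∂x = 1 + 18x^2y^2; equal, so the equation is exact.
Integrate M with respect to x (treating y as constant): ∫M dx = xy + 2x^3y^3 - 2x^3 + h(y).
Differentiate w.r.t. y and set equal to N: the x-dependent terms already match, leaving h'(y) = 3y^2. Integrate: h(y) = y^3.
So F(x,y) = y^3 + xy + 2x^3y^3 - 2x^3.
General solution: y^3 + xy + 2x^3y^3 - 2x^3 = C.


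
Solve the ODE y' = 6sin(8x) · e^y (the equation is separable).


Separate: e^(-y) dy = 6sin(8x) dx.
Integrate: -e^(-y) = -(3/4)cos(8x) + C₀.
Rearrange: e^(-y) = (3/4)cos(8x) + C.


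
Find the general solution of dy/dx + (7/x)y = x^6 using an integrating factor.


P(x) = 7/x ⇒ μ = x^7.
(x^7 y)' = x^13 ⇒ x^7 y = x^14/(14) + C.
Solve for y: y = (1/14)x^7 + C/x^7.


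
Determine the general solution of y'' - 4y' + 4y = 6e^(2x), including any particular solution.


Characteristic polynomial (r - 2)² = 0; repeated root r = 2.
y_h = (C₁ + C₂x)e^(2x). Forcing matches the repeated root (resonance), so try y_p = Ax² e^(2x).
Substitute and solve for A: 2A = 6, so A = 3.
General solution: y = (C₁ + C₂x + 3x²)e^(2x).


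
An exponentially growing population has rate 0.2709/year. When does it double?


Exponential growth: P(t) = P₀ e^(0.2709t). Set P(t)/P₀ = 2: e^(0.2709t) = 2.
Solve: t = ln(2)/0.2709 ≈ 2.56 years.


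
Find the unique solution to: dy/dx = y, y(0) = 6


General solution of y' = y is y = Ce^(x).
Apply y(0) = 6: C = 6.
Particular solution: y = 6e^(x).


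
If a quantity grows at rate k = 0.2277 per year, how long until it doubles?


Exponential growth: P(t) = P₀ e^(0.2277t). Set P(t)/P₀ = 2: e^(0.2277t) = 2.
Solve: t = ln(2)/0.2277 ≈ 3.04 years.


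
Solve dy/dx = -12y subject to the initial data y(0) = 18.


General solution of y' = -12y is y = Ce^(-12x).
Apply y(0) = 18: C = 18.
Particular solution: y = 18e^(-12x).


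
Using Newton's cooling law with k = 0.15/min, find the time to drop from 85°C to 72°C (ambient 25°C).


From T(t) = T_a + (T₀ - T_a)e^(-kt), set T(t) = 72:
(72 - 25) / (85 - 25) = e^(-0.15t), so t = -ln(0.783)/0.15 ≈ 1.6 minutes.


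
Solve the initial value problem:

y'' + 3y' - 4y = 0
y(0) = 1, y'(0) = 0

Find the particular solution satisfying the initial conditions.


Characteristic roots of r² + 3r - 4 = 0 are 1, -4.
General solution y = c₁ e^(x) + c₂ e^(-4x).
Apply y(0) = 1: c₁ + c₂ = 1. Apply y'(0) = 0: 1 c₁ - 4 c₂ = 0.
Solve: c₁ = 4/5, c₂ = 1/5.
Particular solution: y = (4/5)e^(x) + (1/5)e^(-4x).


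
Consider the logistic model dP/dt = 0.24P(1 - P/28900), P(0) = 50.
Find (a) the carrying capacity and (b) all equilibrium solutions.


Logistic ODE dP/dt = 0.24P(1 - P/28900) has equilibria where dP/dt = 0, i.e. P = 0 or P = 28900.
The coefficient (1 - P/K) = 0 when P = K, identifying K = 28900 as the carrying capacity.
(a) K = 28900; (b) equilibria P = 0 and P = 28900.


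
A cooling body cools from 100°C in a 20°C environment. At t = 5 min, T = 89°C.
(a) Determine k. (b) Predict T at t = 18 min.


Newton's law: T(t) = T_a + (T₀ - T_a)e^(-kt).
(a) Use T(5) = 89: (89 - 20)/(100 - 20) = e^(-k·5), so k = -ln(0.863)/5 ≈ 0.0296.
(b) Apply k to t = 18: T(18) = 20 + (80)e^(-0.533) ≈ 67.0°C.


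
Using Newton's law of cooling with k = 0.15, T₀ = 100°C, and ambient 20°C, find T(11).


Newton's law: dT/dt = -k(T - T_a) has solution T(t) = T_a + (T₀ - T_a)e^(-kt).
Plug in T_a = 20, T₀ = 100, k = 0.15, t = 11: T(11) = 20 + (80)e^(-1.65) ≈ 35.4°C.


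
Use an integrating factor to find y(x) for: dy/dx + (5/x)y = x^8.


P(x) = 5/x ⇒ μ = x^5.
(x^5 y)' = x^5·x^8 = x^13.
Integrate: x^5 y = x^14/(14) + C.
Solve for y: y = (1/14)x^9 + C/x^5.


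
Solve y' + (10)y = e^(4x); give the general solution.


P(x) = 10 ⇒ μ = e^(10x).
(μ y)' = e^(14x) ⇒ μ y = e^(14x)/14 + C.
Divide by μ: y = (1/14)e^(4x) + Ce^(-10x).


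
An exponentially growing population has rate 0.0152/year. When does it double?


Exponential growth: P(t) = P₀ e^(0.0152t). Set P(t)/P₀ = 2: e^(0.0152t) = 2.
Solve: t = ln(2)/0.0152 ≈ 45.60 years.


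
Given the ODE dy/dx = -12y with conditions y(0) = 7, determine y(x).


General solution of y' = -12y is y = Ce^(-12x).
Apply y(0) = 7: C = 7.
Particular solution: y = 7e^(-12x).


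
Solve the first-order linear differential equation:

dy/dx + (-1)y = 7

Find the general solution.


P(x) = -1 ⇒ μ = e^(-x).
(μ y)' = 7e^(-x) ⇒ μ y = -7e^(-x) + C.
Divide by μ: y = -7 + Ce^(x).


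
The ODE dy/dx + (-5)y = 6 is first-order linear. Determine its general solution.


P(x) = -5 ⇒ μ = e^(-5x).
(μ y)' = 6e^(-5x) ⇒ μ y = -(6/5)e^(-5x) + C.
Divide by μ: y = -6/5 + Ce^(5x).


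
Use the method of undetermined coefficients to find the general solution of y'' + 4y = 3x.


Homogeneous: r² + 4 = 0 ⇒ r = ±2i, y_h = C₁cos(2x) + C₂sin(2x).
Polynomial forcing; try y_p = Ax + B. Then y_p'' + 4 y_p = 4(Ax + B) = 3x, so B = 0 and A = 3/4.
General solution: y = C₁cos(2x) + C₂sin(2x) + (3/4)x.


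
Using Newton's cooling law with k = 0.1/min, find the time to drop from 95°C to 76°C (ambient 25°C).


From T(t) = T_a + (T₀ - T_a)e^(-kt), set T(t) = 76:
(76 - 25) / (95 - 25) = e^(-0.1t), so t = -ln(0.729)/0.1 ≈ 3.2 minutes.


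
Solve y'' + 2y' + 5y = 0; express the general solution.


Characteristic equation: r² + 2r + 5 = 0.
Discriminant is negative; roots r = -1 ± 2i (complex conjugate pair).
General solution uses e^(α x)(C₁ cos(β x) + C₂ sin(β x)): y = e^(-x)(C₁cos(2x) + C₂sin(2x)).


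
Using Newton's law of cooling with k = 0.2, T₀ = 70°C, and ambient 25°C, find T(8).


Newton's law: dT/dt = -k(T - T_a) has solution T(t) = T_a + (T₀ - T_a)e^(-kt).
Plug in T_a = 25, T₀ = 70, k = 0.2, t = 8: T(8) = 25 + (45)e^(-1.60) ≈ 34.1°C.


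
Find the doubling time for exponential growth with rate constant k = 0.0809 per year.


Exponential growth: P(t) = P₀ e^(0.0809t). Set P(t)/P₀ = 2: e^(0.0809t) = 2.
Solve: t = ln(2)/0.0809 ≈ 8.57 years.


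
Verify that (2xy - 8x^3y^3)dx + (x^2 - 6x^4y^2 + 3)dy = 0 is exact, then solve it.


Check exactness: ∂M/∂y = 2x - 24x^3y^2 and ∂N/∂x = 2x - 24x^3y^2; equal, so the equation is exact.
Integrate M with respect to x (treating y as constant): ∫M dx = x^2y - 2x^4y^3 + h(y).
Differentiate w.r.t. y and set equal to N: the x-dependent terms already match, leaving h'(y) = 3. Integrate: h(y) = 3y.
So F(x,y) = x^2y - 2x^4y^3 + 3y.
General solution: x^2y - 2x^4y^3 + 3y = C.


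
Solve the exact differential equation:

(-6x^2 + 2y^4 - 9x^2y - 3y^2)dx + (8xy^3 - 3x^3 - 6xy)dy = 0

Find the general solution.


Check exactness: ∂M/∂y = 8y^3 - 9x^2 - 6y and ∂N/∂x = 8y^3 - 9x^2 - 6y; equal, so the equation is exact.
Integrate M with respect to x (treating y as constant): ∫M dx = -2x^3 + 2xy^4 - 3x^3y - 3xy^2 + h(y).
Differentiate w.r.t. y and set equal to N: all terms match, so h'(y) = 0 and h is a constant absorbed into C.
General solution: -2x^3 + 2xy^4 - 3x^3y - 3xy^2 = C.


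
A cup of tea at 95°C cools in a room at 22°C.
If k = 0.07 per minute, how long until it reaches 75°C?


From T(t) = T_a + (T₀ - T_a)e^(-kt), set T(t) = 75:
(75 - 22) / (95 - 22) = e^(-0.07t), so t = -ln(0.726)/0.07 ≈ 4.6 minutes.


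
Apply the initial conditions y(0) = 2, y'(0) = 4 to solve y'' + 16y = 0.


Characteristic roots of r² + 16 = 0 are ±4i, so y = C₁cos(4x) + C₂sin(4x).
Apply y(0) = 2: C₁ = 2. Differentiate and apply y'(0) = 4: 4·C₂ = 4, so C₂ = 1.
Particular solution: y = 2cos(4x) + sin(4x).


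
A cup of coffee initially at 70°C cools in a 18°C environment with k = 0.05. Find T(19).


Newton's law: dT/dt = -k(T - T_a) has solution T(t) = T_a + (T₀ - T_a)e^(-kt).
Plug in T_a = 18, T₀ = 70, k = 0.05, t = 19: T(19) = 18 + (52)e^(-0.95) ≈ 38.1°C.


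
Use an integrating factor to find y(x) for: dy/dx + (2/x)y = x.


P(x) = 2/x ⇒ μ = x^2.
(x^2 y)' = x^2·x^1 = x^3.
Integrate: x^2 y = x^4/(4) + C.
Solve for y: y = (1/4)x^2 + C/x^2.


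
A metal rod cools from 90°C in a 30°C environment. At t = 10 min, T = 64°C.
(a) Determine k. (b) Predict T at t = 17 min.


Newton's law: T(t) = T_a + (T₀ - T_a)e^(-kt).
(a) Use T(10) = 64: (64 - 30)/(90 - 30) = e^(-k·10), so k = -ln(0.567)/10 ≈ 0.0568.
(b) Apply k to t = 17: T(17) = 30 + (60)e^(-0.966) ≈ 52.8°C.


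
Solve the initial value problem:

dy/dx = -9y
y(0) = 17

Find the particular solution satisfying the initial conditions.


General solution of y' = -9y is y = Ce^(-9x).
Apply y(0) = 17: C = 17.
Particular solution: y = 17e^(-9x).


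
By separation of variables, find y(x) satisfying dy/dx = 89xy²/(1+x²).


Separate: dy/y² = 89x/(1+x²) dx.
Integrate LHS: ∫ dy/y² = -1/y.
Integrate RHS via u = 1+x²: (89/2)ln(1+x²) + C.
Result: -1/y = (89/2)ln(1+x²) + C.


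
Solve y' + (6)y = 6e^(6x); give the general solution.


P(x) = 6 ⇒ μ = e^(6x).
(μ y)' = 6e^(12x) ⇒ μ y = (6/12)e^(12x) + C.
Divide by μ: y = (1/2)e^(6x) + Ce^(-6x).


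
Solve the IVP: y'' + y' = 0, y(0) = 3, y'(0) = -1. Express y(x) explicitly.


Characteristic roots of r² + r = 0 are 0, -1.
General solution y = c₁ + c₂ e^(-x).
Apply y(0) = 3: c₁ + c₂ = 3. Apply y'(0) = -1: 0 c₁ - 1 c₂ = -1.
Solve: c₁ = 2, c₂ = 1.
Particular solution: y = 2 + e^(-x).


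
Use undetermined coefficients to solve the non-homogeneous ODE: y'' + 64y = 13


Homogeneous part: r² + 64 = 0 ⇒ r = ±8i, so y_h = C₁cos(8x) + C₂sin(8x).
Try constant y_p = A; plug in: 64A = 13 ⇒ A = 13/64.
General solution: y = C₁cos(8x) + C₂sin(8x) + 13/64.


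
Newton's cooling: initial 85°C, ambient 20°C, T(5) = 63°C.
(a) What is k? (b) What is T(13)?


Newton's law: T(t) = T_a + (T₀ - T_a)e^(-kt).
(a) Use T(5) = 63: (63 - 20)/(85 - 20) = e^(-k·5), so k = -ln(0.662)/5 ≈ 0.0826.
(b) Apply k to t = 13: T(13) = 20 + (65)e^(-1.074) ≈ 42.2°C.


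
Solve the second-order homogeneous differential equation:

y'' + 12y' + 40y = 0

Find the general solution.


Characteristic equation: r² + 12r + 40 = 0.
Discriminant is negative; roots r = -6 ± 2i (complex conjugate pair).
General solution uses e^(α x)(C₁ cos(β x) + C₂ sin(β x)): y = e^(-6x)(C₁cos(2x) + C₂sin(2x)).


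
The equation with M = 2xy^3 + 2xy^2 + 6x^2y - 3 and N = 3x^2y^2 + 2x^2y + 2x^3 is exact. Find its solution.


Check exactness: ∂M/∂y = 6xy^2 + 4xy + 6x^2 and ∂N/∂x = 6xy^2 + 4xy + 6x^2; equal, so the equation is exact.
Integrate M with respect to x (treating y as constant): ∫M dx = x^2y^3 + x^2y^2 + 2x^3y - 3x + h(y).
Differentiate w.r.t. y and set equal to N: all terms match, so h'(y) = 0 and h is a constant absorbed into C.
General solution: x^2y^3 + x^2y^2 + 2x^3y - 3x = C.


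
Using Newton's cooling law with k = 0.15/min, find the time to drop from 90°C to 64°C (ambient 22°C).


From T(t) = T_a + (T₀ - T_a)e^(-kt), set T(t) = 64:
(64 - 22) / (90 - 22) = e^(-0.15t), so t = -ln(0.618)/0.15 ≈ 3.2 minutes.


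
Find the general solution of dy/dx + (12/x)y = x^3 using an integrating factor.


P(x) = 12/x ⇒ μ = x^12.
(x^12 y)' = x^15 ⇒ x^12 y = x^16/(16) + C.
Solve for y: y = (1/16)x^4 + C/x^12.


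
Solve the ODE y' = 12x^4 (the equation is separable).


Integrate both sides with respect to x: y = ∫ 12x^4 dx = (12/5)x^5 + C.


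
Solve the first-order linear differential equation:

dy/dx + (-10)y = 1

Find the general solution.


P(x) = -10 ⇒ μ = e^(-10x).
(μ y)' = e^(-10x) ⇒ μ y = -(1/10)e^(-10x) + C.
Divide by μ: y = -1/10 + Ce^(10x).


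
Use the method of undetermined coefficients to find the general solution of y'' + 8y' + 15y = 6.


Characteristic roots of r² + 8r + 15 = 0 are -3, -5.
y_h = C₁e^(-3x) + C₂e^(-5x).
Constant forcing; try y_p = A. Then 15A = 6 ⇒ A = 2/5.
General solution: y = C₁e^(-3x) + C₂e^(-5x) + 2/5.


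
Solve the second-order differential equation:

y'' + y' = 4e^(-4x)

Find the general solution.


Characteristic roots of r² + r = 0 are 0, -1.
y_h = C₁ + C₂e^(-x).
Forcing exponent -4 is not a characteristic root; try y_p = Ae^(-4x).
Substitute: A·(16 + (1)·-4 + (0)) = A·12 = 4, so A = 1/3.
General solution: y = C₁ + C₂e^(-x) + (1/3)e^(-4x).


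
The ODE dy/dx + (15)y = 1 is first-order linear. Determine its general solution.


P(x) = 15, Q(x) = 1; integrating factor μ = e^(15x).
(μ y)' = e^(15x) ⇒ μ y = (1/15)e^(15x) + C.
Divide by μ: y = 1/15 + Ce^(-15x).


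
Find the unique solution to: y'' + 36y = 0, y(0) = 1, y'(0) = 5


Characteristic roots of r² + 36 = 0 are ±6i, so y = C₁cos(6x) + C₂sin(6x).
Apply y(0) = 1: C₁ = 1. Differentiate and apply y'(0) = 5: 6·C₂ = 5, so C₂ = 5/6.
Particular solution: y = cos(6x) + (5/6)sin(6x).


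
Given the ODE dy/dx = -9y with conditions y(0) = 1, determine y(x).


General solution of y' = -9y is y = Ce^(-9x).
Apply y(0) = 1: C = 1.
Particular solution: y = e^(-9x).


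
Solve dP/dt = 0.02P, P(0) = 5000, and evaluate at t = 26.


The ODE dP/dt = 0.02P has solution P(t) = P(0)e^(0.02t).
Substitute P(0) = 5000 and t = 26: P(26) = 5000 e^(0.52) ≈ 8410.


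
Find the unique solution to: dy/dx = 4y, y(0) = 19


General solution of y' = 4y is y = Ce^(4x).
Apply y(0) = 19: C = 19.
Particular solution: y = 19e^(4x).


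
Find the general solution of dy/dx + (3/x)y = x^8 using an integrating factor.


P(x) = 3/x ⇒ μ = x^3.
(x^3 y)' = x^3·x^8 = x^11.
Integrate: x^3 y = x^12/(12) + C.
Solve for y: y = (1/12)x^9 + C/x^3.


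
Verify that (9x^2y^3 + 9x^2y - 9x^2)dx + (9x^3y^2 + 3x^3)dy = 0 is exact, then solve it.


Check exactness: ∂M/∂y = 27x^2y^2 + 9x^2 and ∂N/∂x = 27x^2y^2 + 9x^2; equal, so the equation is exact.
Integrate M with respect to x (treating y as constant): ∫M dx = 3x^3y^3 + 3x^3y - 3x^3 + h(y).
Differentiate w.r.t. y and set equal to N: all terms match, so h'(y) = 0 and h is a constant absorbed into C.
General solution: 3x^3y^3 + 3x^3y - 3x^3 = C.


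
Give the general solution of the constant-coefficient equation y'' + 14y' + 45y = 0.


Characteristic equation: r² + 14r + 45 = 0.
Factor: (r + 9)(r + 5) = 0 ⇒ r = -9, -5 (distinct real).
General solution: y = C₁e^(-9x) + C₂e^(-5x).


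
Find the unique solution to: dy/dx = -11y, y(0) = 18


General solution of y' = -11y is y = Ce^(-11x).
Apply y(0) = 18: C = 18.
Particular solution: y = 18e^(-11x).


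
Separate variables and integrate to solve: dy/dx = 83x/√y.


Separate: √y dy = 83x dx.
Integrate: (2/3)y^(3/2) = (83/2)x² + C.


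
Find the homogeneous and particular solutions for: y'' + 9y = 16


Homogeneous part: r² + 9 = 0 ⇒ r = ±3i, so y_h = C₁cos(3x) + C₂sin(3x).
Try constant y_p = A; plug in: 9A = 16 ⇒ A = 16/9.
General solution: y = C₁cos(3x) + C₂sin(3x) + 16/9.


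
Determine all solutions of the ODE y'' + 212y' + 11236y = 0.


Characteristic equation: r² + 212r + 11236 = 0, i.e. (r + 106)² = 0.
Repeated root r = -106; include an x factor for the second linearly independent solution.
General solution: y = (C₁ + C₂x)e^(-106x).


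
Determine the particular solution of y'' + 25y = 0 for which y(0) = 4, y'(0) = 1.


Characteristic roots of r² + 25 = 0 are ±5i, so y = C₁cos(5x) + C₂sin(5x).
Apply y(0) = 4: C₁ = 4. Differentiate and apply y'(0) = 1: 5·C₂ = 1, so C₂ = 1/5.
Particular solution: y = 4cos(5x) + (1/5)sin(5x).


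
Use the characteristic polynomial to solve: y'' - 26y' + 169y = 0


Characteristic equation: r² - 26r + 169 = 0, i.e. (r - 13)² = 0.
Repeated root r = 13; include an x factor for the second linearly independent solution.
General solution: y = (C₁ + C₂x)e^(13x).


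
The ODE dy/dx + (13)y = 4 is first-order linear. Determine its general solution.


P(x) = 13, Q(x) = 4; integrating factor μ = e^(13x).
(μ y)' = 4e^(13x) ⇒ μ y = (4/13)e^(13x) + C.
Divide by μ: y = 4/13 + Ce^(-13x).


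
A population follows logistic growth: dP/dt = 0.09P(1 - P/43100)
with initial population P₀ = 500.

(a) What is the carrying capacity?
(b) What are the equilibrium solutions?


Logistic ODE dP/dt = 0.09P(1 - P/43100) has equilibria where dP/dt = 0, i.e. P = 0 or P = 43100.
The coefficient (1 - P/K) = 0 when P = K, identifying K = 43100 as the carrying capacity.
(a) K = 43100; (b) equilibria P = 0 and P = 43100.


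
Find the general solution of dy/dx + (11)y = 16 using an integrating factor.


P(x) = 11, Q(x) = 16; integrating factor μ = e^(11x).
(μ y)' = 16e^(11x) ⇒ μ y = (16/11)e^(11x) + C.
Divide by μ: y = 16/11 + Ce^(-11x).


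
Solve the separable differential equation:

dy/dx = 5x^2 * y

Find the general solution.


Separate variables: dy/y = 5x^2 dx.
Integrate: ln|y| = (5/3)x^3 + C₀.
Exponentiate: y = Ce^((5/3)x^3).


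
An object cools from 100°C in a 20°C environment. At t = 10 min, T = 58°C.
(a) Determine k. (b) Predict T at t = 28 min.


Newton's law: T(t) = T_a + (T₀ - T_a)e^(-kt).
(a) Use T(10) = 58: (58 - 20)/(100 - 20) = e^(-k·10), so k = -ln(0.475)/10 ≈ 0.0744.
(b) Apply k to t = 28: T(28) = 20 + (80)e^(-2.084) ≈ 30.0°C.


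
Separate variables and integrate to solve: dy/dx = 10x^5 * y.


Separate variables: dy/y = 10x^5 dx.
Integrate: ln|y| = (5/3)x^6 + C₀.
Exponentiate: y = Ce^((5/3)x^6).


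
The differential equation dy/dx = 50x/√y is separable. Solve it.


Separate: √y dy = 50x dx.
Integrate: (2/3)y^(3/2) = 25x² + C.


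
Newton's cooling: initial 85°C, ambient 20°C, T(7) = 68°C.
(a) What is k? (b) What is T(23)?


Newton's law: T(t) = T_a + (T₀ - T_a)e^(-kt).
(a) Use T(7) = 68: (68 - 20)/(85 - 20) = e^(-k·7), so k = -ln(0.738)/7 ≈ 0.0433.
(b) Apply k to t = 23: T(23) = 20 + (65)e^(-0.996) ≈ 44.0°C.


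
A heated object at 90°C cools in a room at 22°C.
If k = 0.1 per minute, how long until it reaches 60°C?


From T(t) = T_a + (T₀ - T_a)e^(-kt), set T(t) = 60:
(60 - 22) / (90 - 22) = e^(-0.1t), so t = -ln(0.559)/0.1 ≈ 5.8 minutes.


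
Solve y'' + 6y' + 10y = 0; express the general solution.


Characteristic equation: r² + 6r + 10 = 0.
Discriminant is negative; roots r = -3 ± 1i (complex conjugate pair).
General solution uses e^(α x)(C₁ cos(β x) + C₂ sin(β x)): y = e^(-3x)(C₁cos(x) + C₂sin(x)).


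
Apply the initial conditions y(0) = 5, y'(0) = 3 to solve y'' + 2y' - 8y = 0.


Characteristic roots of r² + 2r - 8 = 0 are -4, 2.
General solution y = c₁ e^(-4x) + c₂ e^(2x).
Apply y(0) = 5: c₁ + c₂ = 5. Apply y'(0) = 3: -4 c₁ + 2 c₂ = 3.
Solve: c₁ = 7/6, c₂ = 23/6.
Particular solution: y = (7/6)e^(-4x) + (23/6)e^(2x).


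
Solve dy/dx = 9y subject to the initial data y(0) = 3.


General solution of y' = 9y is y = Ce^(9x).
Apply y(0) = 3: C = 3.
Particular solution: y = 3e^(9x).


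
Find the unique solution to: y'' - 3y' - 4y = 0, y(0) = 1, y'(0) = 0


Characteristic roots of r² - 3r - 4 = 0 are 4, -1.
General solution y = c₁ e^(4x) + c₂ e^(-x).
Apply y(0) = 1: c₁ + c₂ = 1. Apply y'(0) = 0: 4 c₁ - 1 c₂ = 0.
Solve: c₁ = 1/5, c₂ = 4/5.
Particular solution: y = (1/5)e^(4x) + (4/5)e^(-x).


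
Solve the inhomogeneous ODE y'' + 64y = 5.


Homogeneous part: r² + 64 = 0 ⇒ r = ±8i, so y_h = C₁cos(8x) + C₂sin(8x).
Try constant y_p = A; plug in: 64A = 5 ⇒ A = 5/64.
General solution: y = C₁cos(8x) + C₂sin(8x) + 5/64.


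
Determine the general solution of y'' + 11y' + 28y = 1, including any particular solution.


Characteristic roots of r² + 11r + 28 = 0 are -4, -7.
y_h = C₁e^(-4x) + C₂e^(-7x).
Constant forcing; try y_p = A. Then 28A = 1 ⇒ A = 1/28.
General solution: y = C₁e^(-4x) + C₂e^(-7x) + 1/28.


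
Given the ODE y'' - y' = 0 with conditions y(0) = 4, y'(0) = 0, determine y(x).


Characteristic roots of r² - r = 0 are 1, 0.
General solution y = c₁ e^(x) + c₂.
Apply y(0) = 4: c₁ + c₂ = 4. Apply y'(0) = 0: 1 c₁ + 0 c₂ = 0.
Solve: c₁ = 0, c₂ = 4.
Particular solution: y = 0e^(x) + 4.


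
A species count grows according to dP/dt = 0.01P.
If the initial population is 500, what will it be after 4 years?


The ODE dP/dt = 0.01P has solution P(t) = P(0)e^(0.01t).
Substitute P(0) = 500 and t = 4: P(4) = 500 e^(0.04) ≈ 520.


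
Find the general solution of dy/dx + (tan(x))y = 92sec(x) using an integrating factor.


P(x) = tan(x) ⇒ μ = e^(∫tan(x)dx) = sec(x).
(sec(x) y)' = 92sec²(x) ⇒ sec(x) y = 92tan(x) + C.
Multiply by cos(x): y = 92sin(x) + C·cos(x).


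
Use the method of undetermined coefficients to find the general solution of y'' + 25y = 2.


Homogeneous part: r² + 25 = 0 ⇒ r = ±5i, so y_h = C₁cos(5x) + C₂sin(5x).
Try constant y_p = A; plug in: 25A = 2 ⇒ A = 2/25.
General solution: y = C₁cos(5x) + C₂sin(5x) + 2/25.


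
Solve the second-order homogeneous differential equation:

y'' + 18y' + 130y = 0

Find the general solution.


Characteristic equation: r² + 18r + 130 = 0.
Discriminant is negative; roots r = -9 ± 7i (complex conjugate pair).
General solution uses e^(α x)(C₁ cos(β x) + C₂ sin(β x)): y = e^(-9x)(C₁cos(7x) + C₂sin(7x)).


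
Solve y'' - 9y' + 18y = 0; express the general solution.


Characteristic equation: r² - 9r + 18 = 0.
Factor: (r - 6)(r - 3) = 0 ⇒ r = 6, 3 (distinct real).
General solution: y = C₁e^(6x) + C₂e^(3x).


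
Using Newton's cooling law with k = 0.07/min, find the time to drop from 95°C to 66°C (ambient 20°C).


From T(t) = T_a + (T₀ - T_a)e^(-kt), set T(t) = 66:
(66 - 20) / (95 - 20) = e^(-0.07t), so t = -ln(0.613)/0.07 ≈ 7.0 minutes.


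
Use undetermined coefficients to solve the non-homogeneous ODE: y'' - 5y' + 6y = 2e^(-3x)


Characteristic roots of r² - 5r + 6 = 0 are 2, 3.
y_h = C₁e^(2x) + C₂e^(3x).
Forcing exponent -3 is not a characteristic root; try y_p = Ae^(-3x).
Substitute: A·(9 + (-5)·-3 + (6)) = A·30 = 2, so A = 1/15.
General solution: y = C₁e^(2x) + C₂e^(3x) + (1/15)e^(-3x).
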